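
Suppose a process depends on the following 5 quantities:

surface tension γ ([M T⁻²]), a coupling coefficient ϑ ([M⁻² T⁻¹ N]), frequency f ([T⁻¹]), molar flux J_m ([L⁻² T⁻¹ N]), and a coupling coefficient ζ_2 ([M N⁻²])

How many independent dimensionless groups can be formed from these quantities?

1

There are 5 variables and 4 base dimensions (M, L, T, N).
The dimension matrix has rank 4.
Independent dimensionless groups: 5 − 4 = 1.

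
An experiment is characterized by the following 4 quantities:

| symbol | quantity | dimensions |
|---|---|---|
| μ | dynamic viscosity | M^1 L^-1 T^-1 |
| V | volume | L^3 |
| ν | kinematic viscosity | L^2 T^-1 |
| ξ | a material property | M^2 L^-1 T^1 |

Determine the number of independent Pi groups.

1

There are 4 variables and 3 base dimensions (M, L, T).
The dimension matrix has rank 3.
Independent dimensionless groups: 4 − 3 = 1.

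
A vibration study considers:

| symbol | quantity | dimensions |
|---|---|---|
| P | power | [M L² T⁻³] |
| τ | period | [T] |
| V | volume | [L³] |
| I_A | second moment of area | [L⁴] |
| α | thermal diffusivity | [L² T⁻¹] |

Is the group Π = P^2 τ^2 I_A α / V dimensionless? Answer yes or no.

no

Sum the exponent of each base dimension across the product:
  M: 2·[P]_M + 2·[τ]_M − [V]_M + [I_A]_M + [α]_M = 2·(1) + 2·(0) − (0) + (0) + (0) = 2
  L: 2·[P]_L + 2·[τ]_L − [V]_L + [I_A]_L + [α]_L = 2·(2) + 2·(0) − (3) + (4) + (2) = 7
  T: 2·[P]_T + 2·[τ]_T − [V]_T + [I_A]_T + [α]_T = 2·(-3) + 2·(1) − (0) + (0) + (-1) = -5
Net dimensions [M² L⁷ T⁻⁵] ≠ [1] — not dimensionless.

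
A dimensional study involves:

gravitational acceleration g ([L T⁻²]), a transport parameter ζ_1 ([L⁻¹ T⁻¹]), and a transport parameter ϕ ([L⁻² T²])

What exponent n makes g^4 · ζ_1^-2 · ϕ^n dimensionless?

Balance the L exponent: (-2)·n from ϕ, plus 4·(1) − 2·(-1) = 6 from the rest, must sum to zero.
-2n + 6 = 0, so n = 3.

3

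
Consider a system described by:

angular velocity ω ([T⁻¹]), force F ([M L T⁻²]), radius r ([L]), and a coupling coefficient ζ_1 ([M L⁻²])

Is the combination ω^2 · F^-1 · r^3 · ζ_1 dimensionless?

Sum the exponent of each base dimension across the product:
  M: 2·[ω]_M − [F]_M + 3·[r]_M + [ζ_1]_M = 2·(0) − (1) + 3·(0) + (1) = 0
  L: 2·[ω]_L − [F]_L + 3·[r]_L + [ζ_1]_L = 2·(0) − (1) + 3·(1) + (-2) = 0
  T: 2·[ω]_T − [F]_T + 3·[r]_T + [ζ_1]_T = 2·(-1) − (-2) + 3·(0) + (0) = 0
All base exponents vanish — dimensionless.

yes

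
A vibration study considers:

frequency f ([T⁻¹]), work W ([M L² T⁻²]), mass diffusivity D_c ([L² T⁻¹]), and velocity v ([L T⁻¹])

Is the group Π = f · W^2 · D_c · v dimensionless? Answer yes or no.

Sum the exponent of each base dimension across the product:
  M: [f]_M + 2·[W]_M + [D_c]_M + [v]_M = (0) + 2·(1) + (0) + (0) = 2
  L: [f]_L + 2·[W]_L + [D_c]_L + [v]_L = (0) + 2·(2) + (2) + (1) = 7
  T: [f]_T + 2·[W]_T + [D_c]_T + [v]_T = (-1) + 2·(-2) + (-1) + (-1) = -7
Net dimensions [M² L⁷ T⁻⁷] ≠ [1] — not dimensionless.

no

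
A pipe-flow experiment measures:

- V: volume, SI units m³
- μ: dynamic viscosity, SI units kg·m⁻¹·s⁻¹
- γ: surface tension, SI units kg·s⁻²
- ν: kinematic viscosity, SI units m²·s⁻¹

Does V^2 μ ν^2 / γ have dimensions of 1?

Sum the exponent of each base dimension across the product:
  M: 2·[V]_M + [μ]_M − [γ]_M + 2·[ν]_M = 2·(0) + (1) − (1) + 2·(0) = 0
  L: 2·[V]_L + [μ]_L − [γ]_L + 2·[ν]_L = 2·(3) + (-1) − (0) + 2·(2) = 9
  T: 2·[V]_T + [μ]_T − [γ]_T + 2·[ν]_T = 2·(0) + (-1) − (-2) + 2·(-1) = -1
Net dimensions [L⁹ T⁻¹] ≠ [1] — not dimensionless.

no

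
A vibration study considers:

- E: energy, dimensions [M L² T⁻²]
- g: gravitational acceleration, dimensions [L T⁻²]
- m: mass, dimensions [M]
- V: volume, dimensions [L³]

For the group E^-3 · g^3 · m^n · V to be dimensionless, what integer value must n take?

3

Balance the M exponent: (1)·n from m, plus −3·(1) + 3·(0) + (0) = -3 from the rest, must sum to zero.
n − 3 = 0, so n = 3.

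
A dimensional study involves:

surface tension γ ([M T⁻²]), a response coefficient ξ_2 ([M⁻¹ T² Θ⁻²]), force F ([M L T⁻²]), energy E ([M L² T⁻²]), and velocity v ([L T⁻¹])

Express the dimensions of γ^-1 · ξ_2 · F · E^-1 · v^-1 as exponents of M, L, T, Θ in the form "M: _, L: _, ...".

Collect each base-dimension exponent across the product:
  M: −(1) + (-1) + (1) − (1) − (0) = -2
  L: −(0) + (0) + (1) − (2) − (1) = -2
  T: −(-2) + (2) + (-2) − (-2) − (-1) = 5
  Θ: −(0) + (-2) + (0) − (0) − (0) = -2
So the dimensions are [M⁻² L⁻² T⁵ Θ⁻²].

M: -2, L: -2, T: 5, Θ: -2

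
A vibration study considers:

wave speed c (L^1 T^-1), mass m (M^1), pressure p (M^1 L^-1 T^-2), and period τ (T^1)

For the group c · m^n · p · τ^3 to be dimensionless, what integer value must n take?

Balance the M exponent: (1)·n from m, plus (0) + (1) + 3·(0) = 1 from the rest, must sum to zero.
n + 1 = 0, so n = -1.

-1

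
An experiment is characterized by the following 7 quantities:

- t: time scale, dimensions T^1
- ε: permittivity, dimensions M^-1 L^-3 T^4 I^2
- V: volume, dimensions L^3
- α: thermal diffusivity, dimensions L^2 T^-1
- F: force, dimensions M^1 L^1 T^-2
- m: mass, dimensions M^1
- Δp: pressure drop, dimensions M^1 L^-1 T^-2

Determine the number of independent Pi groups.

There are 7 variables and 4 base dimensions (M, L, T, I).
The dimension matrix has rank 4.
Independent dimensionless groups: 7 − 4 = 3.

3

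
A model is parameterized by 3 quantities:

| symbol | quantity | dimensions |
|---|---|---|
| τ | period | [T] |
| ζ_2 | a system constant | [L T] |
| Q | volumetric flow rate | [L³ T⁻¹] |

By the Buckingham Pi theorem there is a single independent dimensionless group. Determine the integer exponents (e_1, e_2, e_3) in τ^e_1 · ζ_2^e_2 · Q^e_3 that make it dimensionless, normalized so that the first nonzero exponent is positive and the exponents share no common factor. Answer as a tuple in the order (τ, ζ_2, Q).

(4, -3, 1)

L: e_1·(0) + e_2·(1) + e_3·(3) = 0
T: e_1·(1) + e_2·(1) + e_3·(-1) = 0
Solving this homogeneous linear system for the smallest-integer solution (first nonzero entry positive) gives (4, -3, 1).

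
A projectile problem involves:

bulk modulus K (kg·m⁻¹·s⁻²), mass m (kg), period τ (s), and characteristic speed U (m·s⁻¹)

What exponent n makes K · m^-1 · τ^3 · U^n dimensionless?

Balance the L exponent: (1)·n from U, plus (-1) − (0) + 3·(0) = -1 from the rest, must sum to zero.
n − 1 = 0, so n = 1.

1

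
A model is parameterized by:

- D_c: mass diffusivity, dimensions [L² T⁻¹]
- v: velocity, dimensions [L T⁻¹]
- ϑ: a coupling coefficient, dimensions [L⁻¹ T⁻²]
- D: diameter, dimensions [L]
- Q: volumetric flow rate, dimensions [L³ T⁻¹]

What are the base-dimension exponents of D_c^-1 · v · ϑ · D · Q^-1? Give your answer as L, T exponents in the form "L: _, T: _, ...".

Collect each base-dimension exponent across the product:
  L: −(2) + (1) + (-1) + (1) − (3) = -4
  T: −(-1) + (-1) + (-2) + (0) − (-1) = -1
So the dimensions are [L⁻⁴ T⁻¹].

L: -4, T: -1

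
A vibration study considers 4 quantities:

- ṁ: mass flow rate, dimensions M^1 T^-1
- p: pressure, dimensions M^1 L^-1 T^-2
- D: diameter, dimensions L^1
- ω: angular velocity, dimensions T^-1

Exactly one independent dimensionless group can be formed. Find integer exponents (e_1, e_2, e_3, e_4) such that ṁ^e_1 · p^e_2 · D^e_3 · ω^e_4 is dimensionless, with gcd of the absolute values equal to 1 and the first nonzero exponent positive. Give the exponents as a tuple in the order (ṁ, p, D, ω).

(1, -1, -1, 1)

M: e_1·(1) + e_2·(1) + e_3·(0) + e_4·(0) = 0
L: e_1·(0) + e_2·(-1) + e_3·(1) + e_4·(0) = 0
T: e_1·(-1) + e_2·(-2) + e_3·(0) + e_4·(-1) = 0
Solving this homogeneous linear system for the smallest-integer solution (first nonzero entry positive) gives (1, -1, -1, 1).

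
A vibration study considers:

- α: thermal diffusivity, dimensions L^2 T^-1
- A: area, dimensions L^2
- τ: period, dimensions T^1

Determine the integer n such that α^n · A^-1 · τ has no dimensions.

1

Balance the L exponent: (2)·n from α, plus −(2) + (0) = -2 from the rest, must sum to zero.
2n − 2 = 0, so n = 1.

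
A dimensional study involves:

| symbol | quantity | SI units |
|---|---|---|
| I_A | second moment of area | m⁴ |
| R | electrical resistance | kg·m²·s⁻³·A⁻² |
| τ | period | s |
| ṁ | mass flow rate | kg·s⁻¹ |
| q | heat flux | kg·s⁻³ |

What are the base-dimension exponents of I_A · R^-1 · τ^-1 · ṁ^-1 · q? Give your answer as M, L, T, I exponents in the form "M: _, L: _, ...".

M: -1, L: 2, T: 0, I: 2

Collect each base-dimension exponent across the product:
  M: (0) − (1) − (0) − (1) + (1) = -1
  L: (4) − (2) − (0) − (0) + (0) = 2
  T: (0) − (-3) − (1) − (-1) + (-3) = 0
  I: (0) − (-2) − (0) − (0) + (0) = 2
So the dimensions are [M⁻¹ L² I²].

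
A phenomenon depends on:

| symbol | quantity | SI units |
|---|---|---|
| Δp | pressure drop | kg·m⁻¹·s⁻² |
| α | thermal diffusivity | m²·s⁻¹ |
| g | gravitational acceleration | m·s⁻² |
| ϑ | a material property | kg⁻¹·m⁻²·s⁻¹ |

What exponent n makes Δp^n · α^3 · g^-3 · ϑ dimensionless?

Balance the M exponent: (1)·n from Δp, plus 3·(0) − 3·(0) + (-1) = -1 from the rest, must sum to zero.
n − 1 = 0, so n = 1.

1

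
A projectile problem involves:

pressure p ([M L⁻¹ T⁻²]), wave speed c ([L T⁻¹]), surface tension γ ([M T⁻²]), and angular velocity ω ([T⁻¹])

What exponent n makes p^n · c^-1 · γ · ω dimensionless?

-1

Balance the M exponent: (1)·n from p, plus −(0) + (1) + (0) = 1 from the rest, must sum to zero.
n + 1 = 0, so n = -1.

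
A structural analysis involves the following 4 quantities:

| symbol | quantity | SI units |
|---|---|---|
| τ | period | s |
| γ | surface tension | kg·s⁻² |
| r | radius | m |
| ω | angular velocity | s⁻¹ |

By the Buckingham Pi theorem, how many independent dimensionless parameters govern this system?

There are 4 variables and 3 base dimensions (M, L, T).
The dimension matrix has rank 3.
Independent dimensionless groups: 4 − 3 = 1.

1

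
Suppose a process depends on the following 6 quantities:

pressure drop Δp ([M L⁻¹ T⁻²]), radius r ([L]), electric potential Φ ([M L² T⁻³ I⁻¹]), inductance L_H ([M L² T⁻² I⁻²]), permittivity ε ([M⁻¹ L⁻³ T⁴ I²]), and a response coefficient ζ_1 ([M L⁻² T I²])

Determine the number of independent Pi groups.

There are 6 variables and 4 base dimensions (M, L, T, I).
The dimension matrix has rank 4.
Independent dimensionless groups: 6 − 4 = 2.

2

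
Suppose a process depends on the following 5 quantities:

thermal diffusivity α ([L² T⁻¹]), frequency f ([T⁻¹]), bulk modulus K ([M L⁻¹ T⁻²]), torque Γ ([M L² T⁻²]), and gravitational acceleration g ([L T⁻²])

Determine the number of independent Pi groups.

There are 5 variables and 3 base dimensions (M, L, T).
The dimension matrix has rank 3.
Independent dimensionless groups: 5 − 3 = 2.

2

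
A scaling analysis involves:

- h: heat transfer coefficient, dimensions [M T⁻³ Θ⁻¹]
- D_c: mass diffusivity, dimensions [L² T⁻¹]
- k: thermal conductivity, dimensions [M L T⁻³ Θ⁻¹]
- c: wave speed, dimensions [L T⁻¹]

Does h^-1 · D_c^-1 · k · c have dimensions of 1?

yes

Sum the exponent of each base dimension across the product:
  M: −[h]_M − [D_c]_M + [k]_M + [c]_M = −(1) − (0) + (1) + (0) = 0
  L: −[h]_L − [D_c]_L + [k]_L + [c]_L = −(0) − (2) + (1) + (1) = 0
  T: −[h]_T − [D_c]_T + [k]_T + [c]_T = −(-3) − (-1) + (-3) + (-1) = 0
  Θ: −[h]_Θ − [D_c]_Θ + [k]_Θ + [c]_Θ = −(-1) − (0) + (-1) + (0) = 0
All base exponents vanish — dimensionless.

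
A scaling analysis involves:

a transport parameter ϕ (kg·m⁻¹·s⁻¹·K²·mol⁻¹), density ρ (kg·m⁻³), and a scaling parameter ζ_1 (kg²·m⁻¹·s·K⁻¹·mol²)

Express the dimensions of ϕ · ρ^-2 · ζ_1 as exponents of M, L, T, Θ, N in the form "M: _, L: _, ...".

Collect each base-dimension exponent across the product:
  M: (1) − 2·(1) + (2) = 1
  L: (-1) − 2·(-3) + (-1) = 4
  T: (-1) − 2·(0) + (1) = 0
  Θ: (2) − 2·(0) + (-1) = 1
  N: (-1) − 2·(0) + (2) = 1
So the dimensions are [M L⁴ Θ N].

M: 1, L: 4, T: 0, Θ: 1, N: 1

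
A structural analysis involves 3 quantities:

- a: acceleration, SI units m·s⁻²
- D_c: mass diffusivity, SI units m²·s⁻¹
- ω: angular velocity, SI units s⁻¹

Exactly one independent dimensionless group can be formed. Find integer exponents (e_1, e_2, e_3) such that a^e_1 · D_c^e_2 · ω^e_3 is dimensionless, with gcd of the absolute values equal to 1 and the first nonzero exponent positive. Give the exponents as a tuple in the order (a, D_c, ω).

(2, -1, -3)

L: e_1·(1) + e_2·(2) + e_3·(0) = 0
T: e_1·(-2) + e_2·(-1) + e_3·(-1) = 0
Solving this homogeneous linear system for the smallest-integer solution (first nonzero entry positive) gives (2, -1, -3).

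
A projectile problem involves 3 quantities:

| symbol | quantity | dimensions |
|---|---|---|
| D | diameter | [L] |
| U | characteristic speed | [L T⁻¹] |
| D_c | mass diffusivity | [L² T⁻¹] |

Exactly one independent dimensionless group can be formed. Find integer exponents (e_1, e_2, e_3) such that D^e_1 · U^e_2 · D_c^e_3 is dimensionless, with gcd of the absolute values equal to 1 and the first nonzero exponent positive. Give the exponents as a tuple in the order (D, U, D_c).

L: e_1·(1) + e_2·(1) + e_3·(2) = 0
T: e_1·(0) + e_2·(-1) + e_3·(-1) = 0
Solving this homogeneous linear system for the smallest-integer solution (first nonzero entry positive) gives (1, 1, -1).

(1, 1, -1)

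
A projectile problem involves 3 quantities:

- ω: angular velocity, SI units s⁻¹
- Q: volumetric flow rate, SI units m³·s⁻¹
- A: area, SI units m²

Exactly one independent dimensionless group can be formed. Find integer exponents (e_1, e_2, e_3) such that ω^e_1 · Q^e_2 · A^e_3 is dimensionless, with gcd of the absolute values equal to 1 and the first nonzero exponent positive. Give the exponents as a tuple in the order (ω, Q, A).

L: e_1·(0) + e_2·(3) + e_3·(2) = 0
T: e_1·(-1) + e_2·(-1) + e_3·(0) = 0
Solving this homogeneous linear system for the smallest-integer solution (first nonzero entry positive) gives (2, -2, 3).

(2, -2, 3)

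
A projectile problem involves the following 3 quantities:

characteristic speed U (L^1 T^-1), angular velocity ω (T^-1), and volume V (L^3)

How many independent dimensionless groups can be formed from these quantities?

There are 3 variables and 2 base dimensions (L, T).
The dimension matrix has rank 2.
Independent dimensionless groups: 3 − 2 = 1.

1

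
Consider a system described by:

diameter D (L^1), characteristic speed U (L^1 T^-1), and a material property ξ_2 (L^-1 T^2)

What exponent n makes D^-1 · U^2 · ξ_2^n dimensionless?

1

Balance the L exponent: (-1)·n from ξ_2, plus −(1) + 2·(1) = 1 from the rest, must sum to zero.
−n + 1 = 0, so n = 1.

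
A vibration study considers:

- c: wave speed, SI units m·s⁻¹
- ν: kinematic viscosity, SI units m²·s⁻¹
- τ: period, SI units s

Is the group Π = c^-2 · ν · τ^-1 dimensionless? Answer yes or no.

Sum the exponent of each base dimension across the product:
  L: −2·[c]_L + [ν]_L − [τ]_L = −2·(1) + (2) − (0) = 0
  T: −2·[c]_T + [ν]_T − [τ]_T = −2·(-1) + (-1) − (1) = 0
All base exponents vanish — dimensionless.

yes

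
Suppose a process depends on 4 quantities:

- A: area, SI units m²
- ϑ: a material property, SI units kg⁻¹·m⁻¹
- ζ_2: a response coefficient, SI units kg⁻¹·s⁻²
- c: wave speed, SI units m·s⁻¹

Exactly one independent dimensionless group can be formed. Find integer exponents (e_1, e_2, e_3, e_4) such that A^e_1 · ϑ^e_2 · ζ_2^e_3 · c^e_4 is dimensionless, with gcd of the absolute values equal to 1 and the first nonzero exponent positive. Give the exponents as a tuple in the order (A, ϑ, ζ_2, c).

(1, -2, 2, -4)

M: e_1·(0) + e_2·(-1) + e_3·(-1) + e_4·(0) = 0
L: e_1·(2) + e_2·(-1) + e_3·(0) + e_4·(1) = 0
T: e_1·(0) + e_2·(0) + e_3·(-2) + e_4·(-1) = 0
Solving this homogeneous linear system for the smallest-integer solution (first nonzero entry positive) gives (1, -2, 2, -4).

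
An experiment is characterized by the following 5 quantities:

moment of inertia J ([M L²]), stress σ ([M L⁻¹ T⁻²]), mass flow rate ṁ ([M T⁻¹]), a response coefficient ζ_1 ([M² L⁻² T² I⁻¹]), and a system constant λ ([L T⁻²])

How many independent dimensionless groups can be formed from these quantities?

There are 5 variables and 4 base dimensions (M, L, T, I).
The dimension matrix has rank 4.
Independent dimensionless groups: 5 − 4 = 1.

1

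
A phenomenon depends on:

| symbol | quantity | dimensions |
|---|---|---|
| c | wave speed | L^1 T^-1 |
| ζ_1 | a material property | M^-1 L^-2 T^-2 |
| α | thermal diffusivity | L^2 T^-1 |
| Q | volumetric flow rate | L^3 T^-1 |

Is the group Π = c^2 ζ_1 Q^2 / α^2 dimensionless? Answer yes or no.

Sum the exponent of each base dimension across the product:
  M: 2·[c]_M + [ζ_1]_M − 2·[α]_M + 2·[Q]_M = 2·(0) + (-1) − 2·(0) + 2·(0) = -1
  L: 2·[c]_L + [ζ_1]_L − 2·[α]_L + 2·[Q]_L = 2·(1) + (-2) − 2·(2) + 2·(3) = 2
  T: 2·[c]_T + [ζ_1]_T − 2·[α]_T + 2·[Q]_T = 2·(-1) + (-2) − 2·(-1) + 2·(-1) = -4
Net dimensions [M⁻¹ L² T⁻⁴] ≠ [1] — not dimensionless.

no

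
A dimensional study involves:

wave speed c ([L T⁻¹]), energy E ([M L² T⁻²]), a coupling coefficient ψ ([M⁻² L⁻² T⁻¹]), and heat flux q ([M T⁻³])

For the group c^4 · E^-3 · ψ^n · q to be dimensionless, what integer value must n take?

-1

Balance the M exponent: (-2)·n from ψ, plus 4·(0) − 3·(1) + (1) = -2 from the rest, must sum to zero.
-2n − 2 = 0, so n = -1.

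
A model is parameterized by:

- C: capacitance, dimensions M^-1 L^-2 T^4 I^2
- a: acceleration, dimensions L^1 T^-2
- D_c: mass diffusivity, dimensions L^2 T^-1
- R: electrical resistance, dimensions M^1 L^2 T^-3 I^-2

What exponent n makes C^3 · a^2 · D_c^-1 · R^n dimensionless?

3

Balance the M exponent: (1)·n from R, plus 3·(-1) + 2·(0) − (0) = -3 from the rest, must sum to zero.
n − 3 = 0, so n = 3.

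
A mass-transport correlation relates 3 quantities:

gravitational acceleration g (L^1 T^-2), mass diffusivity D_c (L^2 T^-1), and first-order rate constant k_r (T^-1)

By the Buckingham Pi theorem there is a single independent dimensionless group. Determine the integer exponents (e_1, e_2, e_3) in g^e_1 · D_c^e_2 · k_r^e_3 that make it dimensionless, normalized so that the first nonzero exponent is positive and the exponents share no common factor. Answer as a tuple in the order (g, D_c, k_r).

L: e_1·(1) + e_2·(2) + e_3·(0) = 0
T: e_1·(-2) + e_2·(-1) + e_3·(-1) = 0
Solving this homogeneous linear system for the smallest-integer solution (first nonzero entry positive) gives (2, -1, -3).

(2, -1, -3)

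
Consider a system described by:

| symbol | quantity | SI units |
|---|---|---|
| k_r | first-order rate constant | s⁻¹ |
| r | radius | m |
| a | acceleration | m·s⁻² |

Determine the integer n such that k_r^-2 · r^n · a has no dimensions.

-1

Balance the L exponent: (1)·n from r, plus −2·(0) + (1) = 1 from the rest, must sum to zero.
n + 1 = 0, so n = -1.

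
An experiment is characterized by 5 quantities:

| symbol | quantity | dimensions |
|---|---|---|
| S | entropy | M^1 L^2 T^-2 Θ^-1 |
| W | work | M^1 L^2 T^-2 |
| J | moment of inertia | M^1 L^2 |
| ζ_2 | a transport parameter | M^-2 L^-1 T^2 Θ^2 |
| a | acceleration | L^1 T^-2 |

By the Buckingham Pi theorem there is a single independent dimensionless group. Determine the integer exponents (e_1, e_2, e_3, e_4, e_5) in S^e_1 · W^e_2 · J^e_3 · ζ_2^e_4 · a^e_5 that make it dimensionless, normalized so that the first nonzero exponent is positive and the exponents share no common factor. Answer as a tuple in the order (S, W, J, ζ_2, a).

(2, 2, -2, 1, -3)

M: e_1·(1) + e_2·(1) + e_3·(1) + e_4·(-2) + e_5·(0) = 0
L: e_1·(2) + e_2·(2) + e_3·(2) + e_4·(-1) + e_5·(1) = 0
T: e_1·(-2) + e_2·(-2) + e_3·(0) + e_4·(2) + e_5·(-2) = 0
Θ: e_1·(-1) + e_2·(0) + e_3·(0) + e_4·(2) + e_5·(0) = 0
Solving this homogeneous linear system for the smallest-integer solution (first nonzero entry positive) gives (2, 2, -2, 1, -3).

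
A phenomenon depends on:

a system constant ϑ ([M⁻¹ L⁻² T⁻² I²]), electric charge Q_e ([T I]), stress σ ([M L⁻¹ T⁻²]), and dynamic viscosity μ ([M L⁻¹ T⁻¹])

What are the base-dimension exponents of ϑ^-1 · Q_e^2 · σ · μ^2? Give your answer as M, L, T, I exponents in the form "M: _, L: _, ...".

M: 4, L: -1, T: 0, I: 0

Collect each base-dimension exponent across the product:
  M: −(-1) + 2·(0) + (1) + 2·(1) = 4
  L: −(-2) + 2·(0) + (-1) + 2·(-1) = -1
  T: −(-2) + 2·(1) + (-2) + 2·(-1) = 0
  I: −(2) + 2·(1) + (0) + 2·(0) = 0
So the dimensions are [M⁴ L⁻¹].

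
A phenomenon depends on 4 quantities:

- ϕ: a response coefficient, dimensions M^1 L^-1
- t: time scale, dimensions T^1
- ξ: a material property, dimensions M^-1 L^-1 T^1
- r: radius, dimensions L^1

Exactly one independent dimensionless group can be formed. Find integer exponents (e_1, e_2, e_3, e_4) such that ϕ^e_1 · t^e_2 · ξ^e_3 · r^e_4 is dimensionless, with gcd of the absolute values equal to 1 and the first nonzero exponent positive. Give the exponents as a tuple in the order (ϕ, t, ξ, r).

(1, -1, 1, 2)

M: e_1·(1) + e_2·(0) + e_3·(-1) + e_4·(0) = 0
L: e_1·(-1) + e_2·(0) + e_3·(-1) + e_4·(1) = 0
T: e_1·(0) + e_2·(1) + e_3·(1) + e_4·(0) = 0
Solving this homogeneous linear system for the smallest-integer solution (first nonzero entry positive) gives (1, -1, 1, 2).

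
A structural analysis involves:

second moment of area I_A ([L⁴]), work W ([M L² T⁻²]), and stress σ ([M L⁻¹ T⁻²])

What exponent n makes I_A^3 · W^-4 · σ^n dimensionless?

4

Balance the M exponent: (1)·n from σ, plus 3·(0) − 4·(1) = -4 from the rest, must sum to zero.
n − 4 = 0, so n = 4.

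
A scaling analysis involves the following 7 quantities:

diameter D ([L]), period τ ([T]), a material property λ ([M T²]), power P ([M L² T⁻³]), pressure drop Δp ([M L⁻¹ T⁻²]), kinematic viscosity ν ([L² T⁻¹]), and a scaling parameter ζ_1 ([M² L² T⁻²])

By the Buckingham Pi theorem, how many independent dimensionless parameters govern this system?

4

There are 7 variables and 3 base dimensions (M, L, T).
The dimension matrix has rank 3.
Independent dimensionless groups: 7 − 3 = 4.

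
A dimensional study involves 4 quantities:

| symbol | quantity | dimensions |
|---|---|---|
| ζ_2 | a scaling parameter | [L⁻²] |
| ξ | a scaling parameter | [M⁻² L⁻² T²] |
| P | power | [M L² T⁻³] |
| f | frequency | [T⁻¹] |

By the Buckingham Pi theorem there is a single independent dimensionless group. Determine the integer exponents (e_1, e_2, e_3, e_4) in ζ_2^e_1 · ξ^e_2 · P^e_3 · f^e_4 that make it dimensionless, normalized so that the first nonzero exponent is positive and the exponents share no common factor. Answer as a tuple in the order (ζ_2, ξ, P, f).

(1, 1, 2, -4)

M: e_1·(0) + e_2·(-2) + e_3·(1) + e_4·(0) = 0
L: e_1·(-2) + e_2·(-2) + e_3·(2) + e_4·(0) = 0
T: e_1·(0) + e_2·(2) + e_3·(-3) + e_4·(-1) = 0
Solving this homogeneous linear system for the smallest-integer solution (first nonzero entry positive) gives (1, 1, 2, -4).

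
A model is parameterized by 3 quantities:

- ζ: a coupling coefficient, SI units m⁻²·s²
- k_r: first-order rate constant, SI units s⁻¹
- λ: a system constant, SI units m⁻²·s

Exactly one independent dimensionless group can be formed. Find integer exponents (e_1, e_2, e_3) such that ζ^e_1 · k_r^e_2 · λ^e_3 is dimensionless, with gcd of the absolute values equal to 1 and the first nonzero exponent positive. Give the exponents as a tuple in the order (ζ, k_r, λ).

L: e_1·(-2) + e_2·(0) + e_3·(-2) = 0
T: e_1·(2) + e_2·(-1) + e_3·(1) = 0
Solving this homogeneous linear system for the smallest-integer solution (first nonzero entry positive) gives (1, 1, -1).

(1, 1, -1)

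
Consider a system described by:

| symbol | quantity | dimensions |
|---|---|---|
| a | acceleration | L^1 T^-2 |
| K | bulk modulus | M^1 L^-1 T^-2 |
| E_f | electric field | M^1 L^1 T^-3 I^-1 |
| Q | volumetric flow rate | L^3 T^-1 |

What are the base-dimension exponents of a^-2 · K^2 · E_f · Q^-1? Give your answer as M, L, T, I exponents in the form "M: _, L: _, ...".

Collect each base-dimension exponent across the product:
  M: −2·(0) + 2·(1) + (1) − (0) = 3
  L: −2·(1) + 2·(-1) + (1) − (3) = -6
  T: −2·(-2) + 2·(-2) + (-3) − (-1) = -2
  I: −2·(0) + 2·(0) + (-1) − (0) = -1
So the dimensions are [M³ L⁻⁶ T⁻² I⁻¹].

M: 3, L: -6, T: -2, I: -1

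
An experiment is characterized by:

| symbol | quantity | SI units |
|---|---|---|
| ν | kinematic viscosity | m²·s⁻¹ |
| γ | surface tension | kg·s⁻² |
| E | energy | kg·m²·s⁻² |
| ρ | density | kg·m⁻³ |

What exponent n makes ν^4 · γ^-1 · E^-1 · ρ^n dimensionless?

2

Balance the M exponent: (1)·n from ρ, plus 4·(0) − (1) − (1) = -2 from the rest, must sum to zero.
n − 2 = 0, so n = 2.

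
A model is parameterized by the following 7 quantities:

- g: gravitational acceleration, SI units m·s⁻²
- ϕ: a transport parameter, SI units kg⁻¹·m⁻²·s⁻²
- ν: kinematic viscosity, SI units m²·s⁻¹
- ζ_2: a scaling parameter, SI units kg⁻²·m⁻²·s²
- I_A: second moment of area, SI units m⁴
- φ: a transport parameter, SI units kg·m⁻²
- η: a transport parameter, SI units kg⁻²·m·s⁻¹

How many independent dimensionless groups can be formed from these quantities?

There are 7 variables and 3 base dimensions (M, L, T).
The dimension matrix has rank 3.
Independent dimensionless groups: 7 − 3 = 4.

4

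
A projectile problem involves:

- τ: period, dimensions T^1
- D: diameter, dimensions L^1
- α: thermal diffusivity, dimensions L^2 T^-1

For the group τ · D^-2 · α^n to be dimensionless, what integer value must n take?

1

Balance the L exponent: (2)·n from α, plus (0) − 2·(1) = -2 from the rest, must sum to zero.
2n − 2 = 0, so n = 1.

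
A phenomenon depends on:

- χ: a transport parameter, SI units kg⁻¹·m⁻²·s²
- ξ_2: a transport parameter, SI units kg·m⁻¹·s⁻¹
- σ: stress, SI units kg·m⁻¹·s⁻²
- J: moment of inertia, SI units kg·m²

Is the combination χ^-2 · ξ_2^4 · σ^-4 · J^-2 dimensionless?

yes

Sum the exponent of each base dimension across the product:
  M: −2·[χ]_M + 4·[ξ_2]_M − 4·[σ]_M − 2·[J]_M = −2·(-1) + 4·(1) − 4·(1) − 2·(1) = 0
  L: −2·[χ]_L + 4·[ξ_2]_L − 4·[σ]_L − 2·[J]_L = −2·(-2) + 4·(-1) − 4·(-1) − 2·(2) = 0
  T: −2·[χ]_T + 4·[ξ_2]_T − 4·[σ]_T − 2·[J]_T = −2·(2) + 4·(-1) − 4·(-2) − 2·(0) = 0
All base exponents vanish — dimensionless.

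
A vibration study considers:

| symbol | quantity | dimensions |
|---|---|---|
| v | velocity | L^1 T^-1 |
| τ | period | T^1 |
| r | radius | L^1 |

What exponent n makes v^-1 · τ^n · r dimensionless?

-1

Balance the T exponent: (1)·n from τ, plus −(-1) + (0) = 1 from the rest, must sum to zero.
n + 1 = 0, so n = -1.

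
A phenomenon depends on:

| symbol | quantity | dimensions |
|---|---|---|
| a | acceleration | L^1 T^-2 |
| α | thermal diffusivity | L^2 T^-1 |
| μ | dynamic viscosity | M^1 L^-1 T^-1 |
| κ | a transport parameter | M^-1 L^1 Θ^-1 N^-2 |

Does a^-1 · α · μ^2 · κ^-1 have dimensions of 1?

no

Sum the exponent of each base dimension across the product:
  M: −[a]_M + [α]_M + 2·[μ]_M − [κ]_M = −(0) + (0) + 2·(1) − (-1) = 3
  L: −[a]_L + [α]_L + 2·[μ]_L − [κ]_L = −(1) + (2) + 2·(-1) − (1) = -2
  T: −[a]_T + [α]_T + 2·[μ]_T − [κ]_T = −(-2) + (-1) + 2·(-1) − (0) = -1
  Θ: −[a]_Θ + [α]_Θ + 2·[μ]_Θ − [κ]_Θ = −(0) + (0) + 2·(0) − (-1) = 1
  N: −[a]_N + [α]_N + 2·[μ]_N − [κ]_N = −(0) + (0) + 2·(0) − (-2) = 2
Net dimensions [M³ L⁻² T⁻¹ Θ N²] ≠ [1] — not dimensionless.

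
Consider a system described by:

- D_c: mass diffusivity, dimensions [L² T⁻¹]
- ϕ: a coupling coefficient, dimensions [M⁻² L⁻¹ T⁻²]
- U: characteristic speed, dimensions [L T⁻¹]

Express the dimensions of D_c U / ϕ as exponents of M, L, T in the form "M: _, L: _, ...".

Collect each base-dimension exponent across the product:
  M: (0) − (-2) + (0) = 2
  L: (2) − (-1) + (1) = 4
  T: (-1) − (-2) + (-1) = 0
So the dimensions are [M² L⁴].

M: 2, L: 4, T: 0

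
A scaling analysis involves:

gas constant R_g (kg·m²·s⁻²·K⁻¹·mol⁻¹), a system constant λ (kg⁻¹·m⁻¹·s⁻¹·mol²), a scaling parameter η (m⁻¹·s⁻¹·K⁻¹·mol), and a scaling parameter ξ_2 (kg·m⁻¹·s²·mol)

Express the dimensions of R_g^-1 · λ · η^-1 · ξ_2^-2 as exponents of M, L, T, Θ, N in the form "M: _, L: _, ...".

M: -4, L: 0, T: -2, Θ: 2, N: 0

Collect each base-dimension exponent across the product:
  M: −(1) + (-1) − (0) − 2·(1) = -4
  L: −(2) + (-1) − (-1) − 2·(-1) = 0
  T: −(-2) + (-1) − (-1) − 2·(2) = -2
  Θ: −(-1) + (0) − (-1) − 2·(0) = 2
  N: −(-1) + (2) − (1) − 2·(1) = 0
So the dimensions are [M⁻⁴ T⁻² Θ²].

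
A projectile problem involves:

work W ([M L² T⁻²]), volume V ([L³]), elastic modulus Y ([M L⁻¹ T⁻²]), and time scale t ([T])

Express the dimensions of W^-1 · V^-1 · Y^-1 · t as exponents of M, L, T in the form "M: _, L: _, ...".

Collect each base-dimension exponent across the product:
  M: −(1) − (0) − (1) + (0) = -2
  L: −(2) − (3) − (-1) + (0) = -4
  T: −(-2) − (0) − (-2) + (1) = 5
So the dimensions are [M⁻² L⁻⁴ T⁵].

M: -2, L: -4, T: 5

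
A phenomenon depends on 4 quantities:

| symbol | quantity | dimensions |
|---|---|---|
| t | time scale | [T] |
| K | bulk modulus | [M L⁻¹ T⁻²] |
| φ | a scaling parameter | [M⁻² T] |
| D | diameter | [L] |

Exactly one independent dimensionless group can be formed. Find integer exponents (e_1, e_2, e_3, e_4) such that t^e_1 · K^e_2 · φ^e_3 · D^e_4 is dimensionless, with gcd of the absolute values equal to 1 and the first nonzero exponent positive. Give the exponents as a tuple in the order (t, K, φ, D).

M: e_1·(0) + e_2·(1) + e_3·(-2) + e_4·(0) = 0
L: e_1·(0) + e_2·(-1) + e_3·(0) + e_4·(1) = 0
T: e_1·(1) + e_2·(-2) + e_3·(1) + e_4·(0) = 0
Solving this homogeneous linear system for the smallest-integer solution (first nonzero entry positive) gives (3, 2, 1, 2).

(3, 2, 1, 2)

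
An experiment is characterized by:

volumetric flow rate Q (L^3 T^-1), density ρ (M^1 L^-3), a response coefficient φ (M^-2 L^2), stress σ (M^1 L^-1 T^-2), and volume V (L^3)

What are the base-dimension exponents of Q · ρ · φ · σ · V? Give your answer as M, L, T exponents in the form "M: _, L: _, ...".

M: 0, L: 4, T: -3

Collect each base-dimension exponent across the product:
  M: (0) + (1) + (-2) + (1) + (0) = 0
  L: (3) + (-3) + (2) + (-1) + (3) = 4
  T: (-1) + (0) + (0) + (-2) + (0) = -3
So the dimensions are [L⁴ T⁻³].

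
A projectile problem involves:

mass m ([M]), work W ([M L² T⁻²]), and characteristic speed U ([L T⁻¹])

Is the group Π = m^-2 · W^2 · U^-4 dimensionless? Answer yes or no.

yes

Sum the exponent of each base dimension across the product:
  M: −2·[m]_M + 2·[W]_M − 4·[U]_M = −2·(1) + 2·(1) − 4·(0) = 0
  L: −2·[m]_L + 2·[W]_L − 4·[U]_L = −2·(0) + 2·(2) − 4·(1) = 0
  T: −2·[m]_T + 2·[W]_T − 4·[U]_T = −2·(0) + 2·(-2) − 4·(-1) = 0
All base exponents vanish — dimensionless.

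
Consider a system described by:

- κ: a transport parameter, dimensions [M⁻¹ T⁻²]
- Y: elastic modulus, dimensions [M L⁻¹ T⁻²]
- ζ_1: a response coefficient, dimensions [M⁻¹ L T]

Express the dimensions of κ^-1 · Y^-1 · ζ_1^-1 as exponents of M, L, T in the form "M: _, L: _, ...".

Collect each base-dimension exponent across the product:
  M: −(-1) − (1) − (-1) = 1
  L: −(0) − (-1) − (1) = 0
  T: −(-2) − (-2) − (1) = 3
So the dimensions are [M T³].

M: 1, L: 0, T: 3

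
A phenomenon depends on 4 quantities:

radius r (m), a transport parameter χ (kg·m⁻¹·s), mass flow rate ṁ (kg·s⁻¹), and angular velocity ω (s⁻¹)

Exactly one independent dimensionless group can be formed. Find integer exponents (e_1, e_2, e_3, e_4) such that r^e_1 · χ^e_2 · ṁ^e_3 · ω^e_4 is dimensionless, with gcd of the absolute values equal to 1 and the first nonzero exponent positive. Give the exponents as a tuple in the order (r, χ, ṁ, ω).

(1, 1, -1, 2)

M: e_1·(0) + e_2·(1) + e_3·(1) + e_4·(0) = 0
L: e_1·(1) + e_2·(-1) + e_3·(0) + e_4·(0) = 0
T: e_1·(0) + e_2·(1) + e_3·(-1) + e_4·(-1) = 0
Solving this homogeneous linear system for the smallest-integer solution (first nonzero entry positive) gives (1, 1, -1, 2).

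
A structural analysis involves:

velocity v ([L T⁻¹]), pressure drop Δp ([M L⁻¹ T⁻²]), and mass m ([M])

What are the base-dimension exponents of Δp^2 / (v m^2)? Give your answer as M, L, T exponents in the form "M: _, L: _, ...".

M: 0, L: -3, T: -3

Collect each base-dimension exponent across the product:
  M: −(0) + 2·(1) − 2·(1) = 0
  L: −(1) + 2·(-1) − 2·(0) = -3
  T: −(-1) + 2·(-2) − 2·(0) = -3
So the dimensions are [L⁻³ T⁻³].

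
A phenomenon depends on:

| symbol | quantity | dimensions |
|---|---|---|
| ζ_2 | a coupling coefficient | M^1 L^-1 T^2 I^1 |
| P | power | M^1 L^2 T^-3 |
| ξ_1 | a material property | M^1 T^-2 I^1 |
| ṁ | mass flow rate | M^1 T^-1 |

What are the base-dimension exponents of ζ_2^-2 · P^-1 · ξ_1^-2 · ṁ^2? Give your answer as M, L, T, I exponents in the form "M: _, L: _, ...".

Collect each base-dimension exponent across the product:
  M: −2·(1) − (1) − 2·(1) + 2·(1) = -3
  L: −2·(-1) − (2) − 2·(0) + 2·(0) = 0
  T: −2·(2) − (-3) − 2·(-2) + 2·(-1) = 1
  I: −2·(1) − (0) − 2·(1) + 2·(0) = -4
So the dimensions are [M⁻³ T I⁻⁴].

M: -3, L: 0, T: 1, I: -4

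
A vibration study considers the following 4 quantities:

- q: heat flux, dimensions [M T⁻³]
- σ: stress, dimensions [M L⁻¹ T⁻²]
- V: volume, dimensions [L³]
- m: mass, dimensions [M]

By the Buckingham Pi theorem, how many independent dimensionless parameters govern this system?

There are 4 variables and 3 base dimensions (M, L, T).
The dimension matrix has rank 3.
Independent dimensionless groups: 4 − 3 = 1.

1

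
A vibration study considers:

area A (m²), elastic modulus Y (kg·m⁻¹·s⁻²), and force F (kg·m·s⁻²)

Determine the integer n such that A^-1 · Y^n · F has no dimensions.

Balance the M exponent: (1)·n from Y, plus −(0) + (1) = 1 from the rest, must sum to zero.
n + 1 = 0, so n = -1.

-1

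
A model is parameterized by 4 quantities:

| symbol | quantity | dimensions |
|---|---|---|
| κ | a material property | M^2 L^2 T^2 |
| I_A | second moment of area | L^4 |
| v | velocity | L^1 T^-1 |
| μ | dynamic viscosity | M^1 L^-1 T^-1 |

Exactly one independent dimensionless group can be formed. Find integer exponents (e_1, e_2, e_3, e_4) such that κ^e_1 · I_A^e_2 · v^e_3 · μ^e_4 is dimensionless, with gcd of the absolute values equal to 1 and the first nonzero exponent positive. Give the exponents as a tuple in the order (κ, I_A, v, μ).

M: e_1·(2) + e_2·(0) + e_3·(0) + e_4·(1) = 0
L: e_1·(2) + e_2·(4) + e_3·(1) + e_4·(-1) = 0
T: e_1·(2) + e_2·(0) + e_3·(-1) + e_4·(-1) = 0
Solving this homogeneous linear system for the smallest-integer solution (first nonzero entry positive) gives (1, -2, 4, -2).

(1, -2, 4, -2)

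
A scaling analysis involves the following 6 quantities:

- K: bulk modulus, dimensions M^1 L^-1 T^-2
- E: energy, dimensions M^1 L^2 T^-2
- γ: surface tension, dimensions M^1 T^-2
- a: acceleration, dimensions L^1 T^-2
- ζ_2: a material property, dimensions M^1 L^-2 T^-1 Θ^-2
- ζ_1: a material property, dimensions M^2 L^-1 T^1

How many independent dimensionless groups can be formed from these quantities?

There are 6 variables and 4 base dimensions (M, L, T, Θ).
The dimension matrix has rank 4.
Independent dimensionless groups: 6 − 4 = 2.

2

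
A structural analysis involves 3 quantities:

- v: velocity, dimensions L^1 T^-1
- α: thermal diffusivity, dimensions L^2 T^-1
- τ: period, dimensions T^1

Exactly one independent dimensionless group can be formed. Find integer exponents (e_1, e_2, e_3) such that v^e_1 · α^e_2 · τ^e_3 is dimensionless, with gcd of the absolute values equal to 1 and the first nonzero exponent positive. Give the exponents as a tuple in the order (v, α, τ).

L: e_1·(1) + e_2·(2) + e_3·(0) = 0
T: e_1·(-1) + e_2·(-1) + e_3·(1) = 0
Solving this homogeneous linear system for the smallest-integer solution (first nonzero entry positive) gives (2, -1, 1).

(2, -1, 1)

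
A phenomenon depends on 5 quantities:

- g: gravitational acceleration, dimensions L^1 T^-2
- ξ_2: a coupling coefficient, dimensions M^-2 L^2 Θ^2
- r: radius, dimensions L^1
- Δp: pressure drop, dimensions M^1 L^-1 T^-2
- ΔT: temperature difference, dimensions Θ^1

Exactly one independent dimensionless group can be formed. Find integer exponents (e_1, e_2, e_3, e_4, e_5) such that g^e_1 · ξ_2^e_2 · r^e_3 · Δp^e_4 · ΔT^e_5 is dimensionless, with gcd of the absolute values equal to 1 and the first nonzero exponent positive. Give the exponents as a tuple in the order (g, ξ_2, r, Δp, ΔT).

M: e_1·(0) + e_2·(-2) + e_3·(0) + e_4·(1) + e_5·(0) = 0
L: e_1·(1) + e_2·(2) + e_3·(1) + e_4·(-1) + e_5·(0) = 0
T: e_1·(-2) + e_2·(0) + e_3·(0) + e_4·(-2) + e_5·(0) = 0
Θ: e_1·(0) + e_2·(2) + e_3·(0) + e_4·(0) + e_5·(1) = 0
Solving this homogeneous linear system for the smallest-integer solution (first nonzero entry positive) gives (2, -1, -2, -2, 2).

(2, -1, -2, -2, 2)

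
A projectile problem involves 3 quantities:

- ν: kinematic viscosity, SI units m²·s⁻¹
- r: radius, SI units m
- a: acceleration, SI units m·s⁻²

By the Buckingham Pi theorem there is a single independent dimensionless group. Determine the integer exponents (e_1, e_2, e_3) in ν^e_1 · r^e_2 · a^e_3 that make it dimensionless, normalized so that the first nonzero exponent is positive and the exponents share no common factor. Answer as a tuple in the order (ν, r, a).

(2, -3, -1)

L: e_1·(2) + e_2·(1) + e_3·(1) = 0
T: e_1·(-1) + e_2·(0) + e_3·(-2) = 0
Solving this homogeneous linear system for the smallest-integer solution (first nonzero entry positive) gives (2, -3, -1).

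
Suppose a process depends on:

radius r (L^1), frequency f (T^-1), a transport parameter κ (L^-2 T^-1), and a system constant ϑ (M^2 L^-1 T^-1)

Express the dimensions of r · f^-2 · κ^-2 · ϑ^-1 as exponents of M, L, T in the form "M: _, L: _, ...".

Collect each base-dimension exponent across the product:
  M: (0) − 2·(0) − 2·(0) − (2) = -2
  L: (1) − 2·(0) − 2·(-2) − (-1) = 6
  T: (0) − 2·(-1) − 2·(-1) − (-1) = 5
So the dimensions are [M⁻² L⁶ T⁵].

M: -2, L: 6, T: 5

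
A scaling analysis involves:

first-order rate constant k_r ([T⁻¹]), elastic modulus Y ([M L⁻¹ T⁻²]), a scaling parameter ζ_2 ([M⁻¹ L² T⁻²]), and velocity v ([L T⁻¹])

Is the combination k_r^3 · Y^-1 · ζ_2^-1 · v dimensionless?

Sum the exponent of each base dimension across the product:
  M: 3·[k_r]_M − [Y]_M − [ζ_2]_M + [v]_M = 3·(0) − (1) − (-1) + (0) = 0
  L: 3·[k_r]_L − [Y]_L − [ζ_2]_L + [v]_L = 3·(0) − (-1) − (2) + (1) = 0
  T: 3·[k_r]_T − [Y]_T − [ζ_2]_T + [v]_T = 3·(-1) − (-2) − (-2) + (-1) = 0
All base exponents vanish — dimensionless.

yes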